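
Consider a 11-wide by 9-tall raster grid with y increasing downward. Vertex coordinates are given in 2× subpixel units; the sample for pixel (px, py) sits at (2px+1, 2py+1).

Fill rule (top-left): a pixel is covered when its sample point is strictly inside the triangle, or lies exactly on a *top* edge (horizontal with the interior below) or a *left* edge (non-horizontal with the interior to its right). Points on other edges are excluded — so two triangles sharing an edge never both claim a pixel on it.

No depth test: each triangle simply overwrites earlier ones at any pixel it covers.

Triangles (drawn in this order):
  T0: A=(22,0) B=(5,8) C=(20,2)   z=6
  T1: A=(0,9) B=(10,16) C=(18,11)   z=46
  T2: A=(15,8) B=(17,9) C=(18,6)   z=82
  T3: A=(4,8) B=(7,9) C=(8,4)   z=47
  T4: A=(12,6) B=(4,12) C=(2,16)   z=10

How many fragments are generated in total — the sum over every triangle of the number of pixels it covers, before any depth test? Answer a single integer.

T0:
  2·area = 18  (B↔C swapped to make it positive)
  edge (22, 0)→(20, 2): d=(-2,2) right/bottom  bias=-1
  edge (20, 2)→(5, 8): d=(-15,6) right/bottom  bias=-1
  edge (5, 8)→(22, 0): d=(17,-8) top-left  bias=+0
    (10,0)@(21, 1): e=[0,9,9] → .  [on edge]
    (8,1)@(17, 3): e=[4,3,11] → X
    (9,1)@(19, 3): e=[0,-9,27] → .  [on edge]
    (8,2)@(17, 5): e=[0,-27,45] → .  [on edge]
    (7,3)@(15, 7): e=[0,-45,63] → .  [on edge]
    (6,4)@(13, 9): e=[0,-63,81] → .  [on edge]
    (5,5)@(11, 11): e=[0,-81,99] → .  [on edge]
    (4,6)@(9, 13): e=[0,-99,117] → .  [on edge]
    (3,7)@(7, 15): e=[0,-117,135] → .  [on edge]
    (2,8)@(5, 17): e=[0,-135,153] → .  [on edge]
  covered (1 px):
    . . . . . . . . . . .
    . . . . . . . . X . .
    . . . . . . . . . . .
    . . . . . . . . . . .
    . . . . . . . . . . .
    . . . . . . . . . . .
    . . . . . . . . . . .
    . . . . . . . . . . .
    . . . . . . . . . . .
T1:
  2·area = 106  (B↔C swapped to make it positive)
  edge (0, 9)→(18, 11): d=(18,2) right/bottom  bias=-1
  edge (18, 11)→(10, 16): d=(-8,5) right/bottom  bias=-1
  edge (10, 16)→(0, 9): d=(-10,-7) top-left  bias=+0
    (1,5)@(3, 11): e=[30,75,1] → X
    (2,5)@(5, 11): e=[26,65,15] → X
    (3,5)@(7, 11): e=[22,55,29] → X
    (4,5)@(9, 11): e=[18,45,43] → X
    (5,5)@(11, 11): e=[14,35,57] → X
    (6,5)@(13, 11): e=[10,25,71] → X
    (7,5)@(15, 11): e=[6,15,85] → X
    (8,5)@(17, 11): e=[2,5,99] → X
    (9,5)@(19, 11): e=[-2,-5,113] → .
    (1,6)@(3, 13): e=[66,59,-19] → .
    (2,6)@(5, 13): e=[62,49,-5] → .
    (3,6)@(7, 13): e=[58,39,9] → X
  covered (14 px):
    . . . . . . . . . . .
    . . . . . . . . . . .
    . . . . . . . . . . .
    . . . . . . . . . . .
    . . . . . . . . . . .
    . X X X X X X X X . .
    . . . X X X X . . . .
    . . . . X X . . . . .
    . . . . . . . . . . .
T2:
  2·area = 7  (B↔C swapped to make it positive)
  edge (15, 8)→(18, 6): d=(3,-2) top-left  bias=+0
  edge (18, 6)→(17, 9): d=(-1,3) right/bottom  bias=-1
  edge (17, 9)→(15, 8): d=(-2,-1) top-left  bias=+0
    (0,0)@(1, 1): e=[-49,56,0] → .  [on edge]
    (2,1)@(5, 3): e=[-35,42,0] → .  [on edge]
    (9,1)@(19, 3): e=[-7,0,14] → .  [on edge]
    (4,2)@(9, 5): e=[-21,28,0] → .  [on edge]
    (6,3)@(13, 7): e=[-7,14,0] → .  [on edge]
    (8,3)@(17, 7): e=[1,2,4] → X
    (9,3)@(19, 7): e=[5,-4,6] → .
    (8,4)@(17, 9): e=[7,0,0] → .  [on edge]
    (10,5)@(21, 11): e=[21,-14,0] → .  [on edge]
    (7,7)@(15, 15): e=[21,0,-14] → .  [on edge]
  covered (1 px):
    . . . . . . . . . . .
    . . . . . . . . . . .
    . . . . . . . . . . .
    . . . . . . . . X . .
    . . . . . . . . . . .
    . . . . . . . . . . .
    . . . . . . . . . . .
    . . . . . . . . . . .
    . . . . . . . . . . .
T3:
  2·area = 16  (B↔C swapped to make it positive)
  edge (4, 8)→(8, 4): d=(4,-4) top-left  bias=+0
  edge (8, 4)→(7, 9): d=(-1,5) right/bottom  bias=-1
  edge (7, 9)→(4, 8): d=(-3,-1) top-left  bias=+0
    (5,0)@(11, 1): e=[0,-12,28] → .  [on edge]
    (4,1)@(9, 3): e=[0,-4,20] → .  [on edge]
    (3,2)@(7, 5): e=[0,4,12] → X  [on edge]
    (4,2)@(9, 5): e=[8,-6,14] → .
    (0,3)@(1, 7): e=[-16,32,0] → .  [on edge]
    (2,3)@(5, 7): e=[0,12,4] → X  [on edge]
    (4,3)@(9, 7): e=[16,-8,8] → .
    (1,4)@(3, 9): e=[0,20,-4] → .  [on edge]
    (2,4)@(5, 9): e=[8,10,-2] → .
    (3,4)@(7, 9): e=[16,0,0] → .  [on edge]
    (0,5)@(1, 11): e=[0,28,-12] → .  [on edge]
    (6,5)@(13, 11): e=[48,-32,0] → .  [on edge]
    (9,6)@(19, 13): e=[80,-64,0] → .  [on edge]
  covered (3 px):
    . . . . . . . . . . .
    . . . . . . . . . . .
    . . . X . . . . . . .
    . . X X . . . . . . .
    . . . . . . . . . . .
    . . . . . . . . . . .
    . . . . . . . . . . .
    . . . . . . . . . . .
    . . . . . . . . . . .
T4:
  2·area = 20  (B↔C swapped to make it positive)
  edge (12, 6)→(2, 16): d=(-10,10) right/bottom  bias=-1
  edge (2, 16)→(4, 12): d=(2,-4) top-left  bias=+0
  edge (4, 12)→(12, 6): d=(8,-6) top-left  bias=+0
    (8,0)@(17, 1): e=[0,30,-10] → .  [on edge]
    (7,1)@(15, 3): e=[0,26,-6] → .  [on edge]
    (6,2)@(13, 5): e=[0,22,-2] → .  [on edge]
    (5,3)@(11, 7): e=[0,18,2] → .  [on edge]
    (4,4)@(9, 9): e=[0,14,6] → .  [on edge]
    (3,5)@(7, 11): e=[0,10,10] → .  [on edge]
    (2,6)@(5, 13): e=[0,6,14] → .  [on edge]
    (1,7)@(3, 15): e=[0,2,18] → .  [on edge]
    (0,8)@(1, 17): e=[0,-2,22] → .  [on edge]
  covered (0 px):
    . . . . . . . . . . .
    . . . . . . . . . . .
    . . . . . . . . . . .
    . . . . . . . . . . .
    . . . . . . . . . . .
    . . . . . . . . . . .
    . . . . . . . . . . .
    . . . . . . . . . . .
    . . . . . . . . . . .

Result: 19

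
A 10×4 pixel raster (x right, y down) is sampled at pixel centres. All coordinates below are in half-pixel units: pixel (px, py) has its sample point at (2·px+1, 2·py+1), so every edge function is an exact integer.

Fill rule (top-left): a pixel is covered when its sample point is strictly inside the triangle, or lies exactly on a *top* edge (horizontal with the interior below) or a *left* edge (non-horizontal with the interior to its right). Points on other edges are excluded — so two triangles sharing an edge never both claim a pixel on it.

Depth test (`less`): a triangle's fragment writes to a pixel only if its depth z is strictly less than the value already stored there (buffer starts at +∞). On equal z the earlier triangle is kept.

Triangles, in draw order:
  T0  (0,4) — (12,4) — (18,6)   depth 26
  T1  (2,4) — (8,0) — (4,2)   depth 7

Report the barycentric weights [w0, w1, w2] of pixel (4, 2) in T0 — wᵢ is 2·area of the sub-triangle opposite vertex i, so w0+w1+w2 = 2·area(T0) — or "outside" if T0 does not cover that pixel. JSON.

T0:
  2·area = 24
  edge (0, 4)→(12, 4): d=(12,0) top-left  bias=+0
  edge (12, 4)→(18, 6): d=(6,2) right/bottom  bias=-1
  edge (18, 6)→(0, 4): d=(-18,-2) top-left  bias=+0
    (1,0)@(3, 1): e=[-36,0,60] → ·  [on edge]
    (4,1)@(9, 3): e=[-12,0,36] → ·  [on edge]
    (4,2)@(9, 5): e=[12,12,0] → █  [on edge]
    (5,2)@(11, 5): e=[12,8,4] → █
    (6,2)@(13, 5): e=[12,4,8] → █
    (7,2)@(15, 5): e=[12,0,12] → ·  [on edge]
    (4,3)@(9, 7): e=[36,24,-36] → ·
    (5,3)@(11, 7): e=[36,20,-32] → ·
    (6,3)@(13, 7): e=[36,16,-28] → ·
  covered (3 px):
    · · · · · · · · · ·
    · · · · · · · · · ·
    · · · · █ █ █ · · ·
    · · · · · · · · · ·
T1:
  2·area = 4  (B↔C swapped to make it positive)
  edge (2, 4)→(4, 2): d=(2,-2) top-left  bias=+0
  edge (4, 2)→(8, 0): d=(4,-2) top-left  bias=+0
  edge (8, 0)→(2, 4): d=(-6,4) right/bottom  bias=-1
    (2,0)@(5, 1): e=[0,-2,6] → ·  [on edge]
    (1,1)@(3, 3): e=[0,2,2] → █  [on edge]
    (2,1)@(5, 3): e=[4,6,-6] → ·
    (0,2)@(1, 5): e=[0,6,-2] → ·  [on edge]
    (1,2)@(3, 5): e=[4,10,-10] → ·
  covered (1 px):
    · · · · · · · · · ·
    · █ · · · · · · · ·
    · · · · · · · · · ·
    · · · · · · · · · ·

Answer: [12,0,12]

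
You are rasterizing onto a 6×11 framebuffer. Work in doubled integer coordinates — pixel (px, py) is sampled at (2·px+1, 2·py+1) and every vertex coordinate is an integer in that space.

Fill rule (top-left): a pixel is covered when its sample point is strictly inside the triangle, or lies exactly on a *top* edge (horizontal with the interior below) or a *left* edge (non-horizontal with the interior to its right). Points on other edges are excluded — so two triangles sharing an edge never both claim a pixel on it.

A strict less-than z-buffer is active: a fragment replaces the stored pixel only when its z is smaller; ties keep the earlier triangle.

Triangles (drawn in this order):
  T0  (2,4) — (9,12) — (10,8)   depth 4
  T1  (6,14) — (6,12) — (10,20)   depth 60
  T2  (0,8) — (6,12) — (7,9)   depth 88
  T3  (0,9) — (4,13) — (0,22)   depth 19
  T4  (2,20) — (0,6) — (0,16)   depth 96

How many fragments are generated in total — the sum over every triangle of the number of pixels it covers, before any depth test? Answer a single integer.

T0:
  2·area = 36  (B↔C swapped to make it positive)
  edge (2, 4)→(10, 8): d=(8,4) right/bottom  bias=-1
  edge (10, 8)→(9, 12): d=(-1,4) right/bottom  bias=-1
  edge (9, 12)→(2, 4): d=(-7,-8) top-left  bias=+0
    (1,2)@(3, 5): e=[4,31,1] → █
    (2,2)@(5, 5): e=[-4,23,17] → ·
    (1,3)@(3, 7): e=[20,29,-13] → ·
    (2,3)@(5, 7): e=[12,21,3] → █
    (3,3)@(7, 7): e=[4,13,19] → █
    (4,3)@(9, 7): e=[-4,5,35] → ·
    (2,4)@(5, 9): e=[28,19,-11] → ·
    (3,4)@(7, 9): e=[20,11,5] → █
    (4,4)@(9, 9): e=[12,3,21] → █
    (5,4)@(11, 9): e=[4,-5,37] → ·
    (3,5)@(7, 11): e=[36,9,-9] → ·
    (4,5)@(9, 11): e=[28,1,7] → █
  covered (6 px):
    · · · · · ·
    · · · · · ·
    · █ · · · ·
    · · █ █ · ·
    · · · █ █ ·
    · · · · █ ·
    · · · · · ·
    · · · · · ·
    · · · · · ·
    · · · · · ·
    · · · · · ·
T1:
  2·area = 8
  edge (6, 14)→(6, 12): d=(0,-2) top-left  bias=+0
  edge (6, 12)→(10, 20): d=(4,8) right/bottom  bias=-1
  edge (10, 20)→(6, 14): d=(-4,-6) top-left  bias=+0
    (3,7)@(7, 15): e=[2,4,2] → █
    (4,7)@(9, 15): e=[6,-12,14] → ·
    (3,8)@(7, 17): e=[2,12,-6] → ·
  covered (1 px):
    · · · · · ·
    · · · · · ·
    · · · · · ·
    · · · · · ·
    · · · · · ·
    · · · · · ·
    · · · · · ·
    · · · █ · ·
    · · · · · ·
    · · · · · ·
    · · · · · ·
T2:
  2·area = 22  (B↔C swapped to make it positive)
  edge (0, 8)→(7, 9): d=(7,1) right/bottom  bias=-1
  edge (7, 9)→(6, 12): d=(-1,3) right/bottom  bias=-1
  edge (6, 12)→(0, 8): d=(-6,-4) top-left  bias=+0
    (4,1)@(9, 3): e=[-44,0,66] → ·  [on edge]
    (1,4)@(3, 9): e=[4,12,6] → █
    (2,4)@(5, 9): e=[2,6,14] → █
    (3,4)@(7, 9): e=[0,0,22] → ·  [on edge]
    (1,5)@(3, 11): e=[18,10,-6] → ·
    (2,5)@(5, 11): e=[16,4,2] → █
    (3,5)@(7, 11): e=[14,-2,10] → ·
    (2,6)@(5, 13): e=[30,2,-10] → ·
    (2,7)@(5, 15): e=[44,0,-22] → ·  [on edge]
    (1,10)@(3, 21): e=[88,0,-66] → ·  [on edge]
  covered (3 px):
    · · · · · ·
    · · · · · ·
    · · · · · ·
    · · · · · ·
    · █ █ · · ·
    · · █ · · ·
    · · · · · ·
    · · · · · ·
    · · · · · ·
    · · · · · ·
    · · · · · ·
T3:
  2·area = 52
  edge (0, 9)→(4, 13): d=(4,4) right/bottom  bias=-1
  edge (4, 13)→(0, 22): d=(-4,9) right/bottom  bias=-1
  edge (0, 22)→(0, 9): d=(0,-13) top-left  bias=+0
    (0,5)@(1, 11): e=[4,35,13] → █
    (1,5)@(3, 11): e=[-4,17,39] → ·
    (0,6)@(1, 13): e=[12,27,13] → █
    (1,6)@(3, 13): e=[4,9,39] → █
    (2,6)@(5, 13): e=[-4,-9,65] → ·
    (0,7)@(1, 15): e=[20,19,13] → █
    (2,7)@(5, 15): e=[4,-17,65] → ·
    (0,8)@(1, 17): e=[28,11,13] → █
    (1,8)@(3, 17): e=[20,-7,39] → ·
    (0,9)@(1, 19): e=[36,3,13] → █
    (1,9)@(3, 19): e=[28,-15,39] → ·
    (0,10)@(1, 21): e=[44,-5,13] → ·
  covered (7 px):
    · · · · · ·
    · · · · · ·
    · · · · · ·
    · · · · · ·
    · · · · · ·
    █ · · · · ·
    █ █ · · · ·
    █ █ · · · ·
    █ · · · · ·
    █ · · · · ·
    · · · · · ·
T4:
  2·area = 20  (B↔C swapped to make it positive)
  edge (2, 20)→(0, 16): d=(-2,-4) top-left  bias=+0
  edge (0, 16)→(0, 6): d=(0,-10) top-left  bias=+0
  edge (0, 6)→(2, 20): d=(2,14) right/bottom  bias=-1
    (0,6)@(1, 13): e=[10,10,0] → ·  [on edge]
    (0,7)@(1, 15): e=[6,10,4] → █
    (1,7)@(3, 15): e=[14,30,-24] → ·
    (0,8)@(1, 17): e=[2,10,8] → █
    (1,8)@(3, 17): e=[10,30,-20] → ·
    (0,9)@(1, 19): e=[-2,10,12] → ·
  covered (2 px):
    · · · · · ·
    · · · · · ·
    · · · · · ·
    · · · · · ·
    · · · · · ·
    · · · · · ·
    · · · · · ·
    █ · · · · ·
    █ · · · · ·
    · · · · · ·
    · · · · · ·

Answer: 19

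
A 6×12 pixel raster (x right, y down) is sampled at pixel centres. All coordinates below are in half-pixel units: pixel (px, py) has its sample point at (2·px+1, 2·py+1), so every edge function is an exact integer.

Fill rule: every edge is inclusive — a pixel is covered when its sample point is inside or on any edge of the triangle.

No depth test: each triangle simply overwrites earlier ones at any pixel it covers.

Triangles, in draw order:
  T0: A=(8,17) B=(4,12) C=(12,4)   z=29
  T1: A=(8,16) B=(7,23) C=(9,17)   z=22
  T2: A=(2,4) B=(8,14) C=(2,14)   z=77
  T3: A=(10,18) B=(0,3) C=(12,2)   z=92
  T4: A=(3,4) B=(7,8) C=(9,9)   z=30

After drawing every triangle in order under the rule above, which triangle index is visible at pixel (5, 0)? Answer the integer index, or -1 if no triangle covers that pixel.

T0:
  2·area = 72
  edge (8, 17)→(4, 12): d=(-4,-5) inclusive
  edge (4, 12)→(12, 4): d=(8,-8) inclusive
  edge (12, 4)→(8, 17): d=(-4,13) inclusive
    (5,2)@(11, 5): e=[63,0,9] → █  [on edge]
    (4,3)@(9, 7): e=[45,0,27] → █  [on edge]
    (3,4)@(7, 9): e=[27,0,45] → █  [on edge]
    (5,4)@(11, 9): e=[47,32,-7] → ·
    (2,5)@(5, 11): e=[9,0,63] → █  [on edge]
    (5,5)@(11, 11): e=[39,48,-15] → ·
    (1,6)@(3, 13): e=[-9,0,81] → ·  [on edge]
    (2,6)@(5, 13): e=[1,16,55] → █
    (5,6)@(11, 13): e=[31,64,-23] → ·
    (0,7)@(1, 15): e=[-27,0,99] → ·  [on edge]
    (2,7)@(5, 15): e=[-7,32,47] → ·
    (3,7)@(7, 15): e=[3,48,21] → █
  covered (12 px):
    · · · · · ·
    · · · · · ·
    · · · · · █
    · · · · █ █
    · · · █ █ ·
    · · █ █ █ ·
    · · █ █ █ ·
    · · · █ · ·
    · · · · · ·
    · · · · · ·
    · · · · · ·
    · · · · · ·
T1:
  2·area = 8  (B↔C swapped to make it positive)
  edge (8, 16)→(9, 17): d=(1,1) inclusive
  edge (9, 17)→(7, 23): d=(-2,6) inclusive
  edge (7, 23)→(8, 16): d=(1,-7) inclusive
    (0,4)@(1, 9): e=[0,64,-56] → ·  [on edge]
    (4,4)@(9, 9): e=[-8,16,0] → ·  [on edge]
    (1,5)@(3, 11): e=[0,48,-40] → ·  [on edge]
    (5,5)@(11, 11): e=[-8,0,16] → ·  [on edge]
    (2,6)@(5, 13): e=[0,32,-24] → ·  [on edge]
    (3,7)@(7, 15): e=[0,16,-8] → ·  [on edge]
    (4,8)@(9, 17): e=[0,0,8] → █  [on edge]
    (5,8)@(11, 17): e=[-2,-12,22] → ·
    (4,9)@(9, 19): e=[2,-4,10] → ·
    (5,9)@(11, 19): e=[0,-16,24] → ·  [on edge]
    (3,11)@(7, 23): e=[8,0,0] → █  [on edge]
    (4,11)@(9, 23): e=[6,-12,14] → ·
  covered (2 px):
    · · · · · ·
    · · · · · ·
    · · · · · ·
    · · · · · ·
    · · · · · ·
    · · · · · ·
    · · · · · ·
    · · · · · ·
    · · · · █ ·
    · · · · · ·
    · · · · · ·
    · · · █ · ·
T2:
  2·area = 60
  edge (2, 4)→(8, 14): d=(6,10) inclusive
  edge (8, 14)→(2, 14): d=(-6,0) inclusive
  edge (2, 14)→(2, 4): d=(0,-10) inclusive
    (1,3)@(3, 7): e=[8,42,10] → █
    (2,3)@(5, 7): e=[-12,42,30] → ·
    (1,4)@(3, 9): e=[20,30,10] → █
    (2,4)@(5, 9): e=[0,30,30] → █  [on edge]
    (3,4)@(7, 9): e=[-20,30,50] → ·
    (1,5)@(3, 11): e=[32,18,10] → █
    (3,5)@(7, 11): e=[-8,18,50] → ·
    (1,6)@(3, 13): e=[44,6,10] → █
    (3,6)@(7, 13): e=[4,6,50] → █
    (4,6)@(9, 13): e=[-16,6,70] → ·
    (1,7)@(3, 15): e=[56,-6,10] → ·
    (2,7)@(5, 15): e=[36,-6,30] → ·
    (5,9)@(11, 19): e=[0,-30,90] → ·  [on edge]
  covered (8 px):
    · · · · · ·
    · · · · · ·
    · · · · · ·
    · █ · · · ·
    · █ █ · · ·
    · █ █ · · ·
    · █ █ █ · ·
    · · · · · ·
    · · · · · ·
    · · · · · ·
    · · · · · ·
    · · · · · ·
T3:
  2·area = 190
  edge (10, 18)→(0, 3): d=(-10,-15) inclusive
  edge (0, 3)→(12, 2): d=(12,-1) inclusive
  edge (12, 2)→(10, 18): d=(-2,16) inclusive
    (0,1)@(1, 3): e=[15,1,174] → █
    (1,1)@(3, 3): e=[45,3,142] → █
    (2,1)@(5, 3): e=[75,5,110] → █
    (3,1)@(7, 3): e=[105,7,78] → █
    (4,1)@(9, 3): e=[135,9,46] → █
    (5,1)@(11, 3): e=[165,11,14] → █
    (0,2)@(1, 5): e=[-5,25,170] → ·
    (1,2)@(3, 5): e=[25,27,138] → █
    (1,3)@(3, 7): e=[5,51,134] → █
    (1,4)@(3, 9): e=[-15,75,130] → ·
    (2,4)@(5, 9): e=[15,77,98] → █
    (2,5)@(5, 11): e=[-5,101,94] → ·
  covered (25 px):
    · · · · · ·
    █ █ █ █ █ █
    · █ █ █ █ █
    · █ █ █ █ █
    · · █ █ █ █
    · · · █ █ ·
    · · · █ █ ·
    · · · · █ ·
    · · · · · ·
    · · · · · ·
    · · · · · ·
    · · · · · ·
T4:
  2·area = 4  (B↔C swapped to make it positive)
  edge (3, 4)→(9, 9): d=(6,5) inclusive
  edge (9, 9)→(7, 8): d=(-2,-1) inclusive
  edge (7, 8)→(3, 4): d=(-4,-4) inclusive
    (0,2)@(1, 5): e=[16,0,-12] → ·  [on edge]
    (2,3)@(5, 7): e=[8,0,-4] → ·  [on edge]
    (4,4)@(9, 9): e=[0,0,4] → █  [on edge]
    (5,4)@(11, 9): e=[-10,2,12] → ·
    (4,5)@(9, 11): e=[12,-4,-4] → ·
  covered (1 px):
    · · · · · ·
    · · · · · ·
    · · · · · ·
    · · · · · ·
    · · · · █ ·
    · · · · · ·
    · · · · · ·
    · · · · · ·
    · · · · · ·
    · · · · · ·
    · · · · · ·
    · · · · · ·

Z-buffer (winner per pixel, '.' = empty):
  . . . . . .
  3 3 3 3 3 3
  . 3 3 3 3 3
  . 3 3 3 3 3
  . 2 3 3 4 3
  . 2 2 3 3 .
  . 2 2 3 3 .
  . . . 0 3 .
  . . . . 1 .
  . . . . . .
  . . . . . .
  . . . 1 . .

Final: -1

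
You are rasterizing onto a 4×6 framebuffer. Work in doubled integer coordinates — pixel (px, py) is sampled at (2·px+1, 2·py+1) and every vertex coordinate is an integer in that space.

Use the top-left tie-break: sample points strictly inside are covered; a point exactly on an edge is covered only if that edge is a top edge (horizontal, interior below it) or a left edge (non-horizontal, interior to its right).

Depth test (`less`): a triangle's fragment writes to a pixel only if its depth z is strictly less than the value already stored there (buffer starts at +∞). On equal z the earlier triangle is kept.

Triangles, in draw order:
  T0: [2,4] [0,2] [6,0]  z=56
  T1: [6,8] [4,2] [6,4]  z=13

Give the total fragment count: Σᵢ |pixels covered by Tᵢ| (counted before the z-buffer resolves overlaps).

T0:
  2·area = 16
  edge (2, 4)→(0, 2): d=(-2,-2) top-left  bias=+0
  edge (0, 2)→(6, 0): d=(6,-2) top-left  bias=+0
  edge (6, 0)→(2, 4): d=(-4,4) right/bottom  bias=-1
    (1,0)@(3, 1): e=[8,0,8] → █  [on edge]
    (2,0)@(5, 1): e=[12,4,0] → ·  [on edge]
    (0,1)@(1, 3): e=[0,8,8] → █  [on edge]
    (1,1)@(3, 3): e=[4,12,0] → ·  [on edge]
    (0,2)@(1, 5): e=[-4,20,0] → ·  [on edge]
    (1,2)@(3, 5): e=[0,24,-8] → ·  [on edge]
    (2,3)@(5, 7): e=[0,40,-24] → ·  [on edge]
    (3,4)@(7, 9): e=[0,56,-40] → ·  [on edge]
  covered (2 px):
    · █ · ·
    █ · · ·
    · · · ·
    · · · ·
    · · · ·
    · · · ·
T1:
  2·area = 8
  edge (6, 8)→(4, 2): d=(-2,-6) top-left  bias=+0
  edge (4, 2)→(6, 4): d=(2,2) right/bottom  bias=-1
  edge (6, 4)→(6, 8): d=(0,4) right/bottom  bias=-1
    (1,0)@(3, 1): e=[-4,0,12] → ·  [on edge]
    (2,1)@(5, 3): e=[4,0,4] → ·  [on edge]
    (2,2)@(5, 5): e=[0,4,4] → █  [on edge]
    (3,2)@(7, 5): e=[12,0,-4] → ·  [on edge]
    (2,3)@(5, 7): e=[-4,8,4] → ·
    (3,5)@(7, 11): e=[0,12,-4] → ·  [on edge]
  covered (1 px):
    · · · ·
    · · · ·
    · · █ ·
    · · · ·
    · · · ·
    · · · ·

Result: 3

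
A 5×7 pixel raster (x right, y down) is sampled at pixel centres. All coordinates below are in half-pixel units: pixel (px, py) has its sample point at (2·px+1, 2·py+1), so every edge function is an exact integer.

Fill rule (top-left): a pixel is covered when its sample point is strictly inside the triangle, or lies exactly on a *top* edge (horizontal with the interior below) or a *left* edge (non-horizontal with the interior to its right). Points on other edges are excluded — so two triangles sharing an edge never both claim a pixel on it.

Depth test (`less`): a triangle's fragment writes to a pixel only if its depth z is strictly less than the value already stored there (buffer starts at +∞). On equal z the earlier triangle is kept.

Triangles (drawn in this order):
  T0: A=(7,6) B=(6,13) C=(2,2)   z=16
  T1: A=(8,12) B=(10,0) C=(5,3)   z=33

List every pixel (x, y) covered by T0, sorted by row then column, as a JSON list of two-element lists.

T0:
  2·area = 39
  edge (7, 6)→(6, 13): d=(-1,7) right/bottom  bias=-1
  edge (6, 13)→(2, 2): d=(-4,-11) top-left  bias=+0
  edge (2, 2)→(7, 6): d=(5,4) right/bottom  bias=-1
    (1,1)@(3, 3): e=[31,7,1] → █
    (2,1)@(5, 3): e=[17,29,-7] → ·
    (1,2)@(3, 5): e=[29,-1,11] → ·
    (2,2)@(5, 5): e=[15,21,3] → █
    (3,2)@(7, 5): e=[1,43,-5] → ·
    (2,3)@(5, 7): e=[13,13,13] → █
    (3,3)@(7, 7): e=[-1,35,5] → ·
    (2,4)@(5, 9): e=[11,5,23] → █
    (3,4)@(7, 9): e=[-3,27,15] → ·
    (2,5)@(5, 11): e=[9,-3,33] → ·
  covered (4 px):
    · · · · ·
    · █ · · ·
    · · █ · ·
    · · █ · ·
    · · █ · ·
    · · · · ·
    · · · · ·
T1:
  2·area = 54  (B↔C swapped to make it positive)
  edge (8, 12)→(5, 3): d=(-3,-9) top-left  bias=+0
  edge (5, 3)→(10, 0): d=(5,-3) top-left  bias=+0
  edge (10, 0)→(8, 12): d=(-2,12) right/bottom  bias=-1
    (4,0)@(9, 1): e=[42,2,10] → █
    (2,1)@(5, 3): e=[0,0,54] → █  [on edge]
    (3,1)@(7, 3): e=[18,6,30] → █
    (2,2)@(5, 5): e=[-6,10,50] → ·
    (3,2)@(7, 5): e=[12,16,26] → █
    (3,3)@(7, 7): e=[6,26,22] → █
    (4,3)@(9, 7): e=[24,32,-2] → ·
    (3,4)@(7, 9): e=[0,36,18] → █  [on edge]
    (4,4)@(9, 9): e=[18,42,-6] → ·
    (3,5)@(7, 11): e=[-6,46,14] → ·
  covered (8 px):
    · · · · █
    · · █ █ █
    · · · █ █
    · · · █ ·
    · · · █ ·
    · · · · ·
    · · · · ·

Result: [[1,1],[2,2],[2,3],[2,4]]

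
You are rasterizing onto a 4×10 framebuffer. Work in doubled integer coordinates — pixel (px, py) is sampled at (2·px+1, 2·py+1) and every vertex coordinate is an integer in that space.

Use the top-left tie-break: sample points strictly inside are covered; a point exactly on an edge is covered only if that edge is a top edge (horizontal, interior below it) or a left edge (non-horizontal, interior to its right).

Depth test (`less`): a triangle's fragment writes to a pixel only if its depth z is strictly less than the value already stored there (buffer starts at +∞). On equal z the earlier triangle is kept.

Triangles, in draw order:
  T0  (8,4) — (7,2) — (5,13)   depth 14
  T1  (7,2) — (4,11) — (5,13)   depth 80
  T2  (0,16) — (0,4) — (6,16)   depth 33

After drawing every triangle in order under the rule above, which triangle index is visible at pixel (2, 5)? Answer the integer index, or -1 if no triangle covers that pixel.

T0:
  2·area = 15  (B↔C swapped to make it positive)
  edge (8, 4)→(5, 13): d=(-3,9) right/bottom  bias=-1
  edge (5, 13)→(7, 2): d=(2,-11) top-left  bias=+0
  edge (7, 2)→(8, 4): d=(1,2) right/bottom  bias=-1
    (3,1)@(7, 3): e=[12,2,1] → #
    (3,2)@(7, 5): e=[6,6,3] → #
    (3,3)@(7, 7): e=[0,10,5] → ·  [on edge]
    (2,6)@(5, 13): e=[0,0,15] → ·  [on edge]
    (1,9)@(3, 19): e=[0,-10,25] → ·  [on edge]
  covered (2 px):
    · · · ·
    · · · #
    · · · #
    · · · ·
    · · · ·
    · · · ·
    · · · ·
    · · · ·
    · · · ·
    · · · ·
T1:
  2·area = 15  (B↔C swapped to make it positive)
  edge (7, 2)→(5, 13): d=(-2,11) right/bottom  bias=-1
  edge (5, 13)→(4, 11): d=(-1,-2) top-left  bias=+0
  edge (4, 11)→(7, 2): d=(3,-9) top-left  bias=+0
    (0,2)@(1, 5): e=[60,0,-45] → ·  [on edge]
    (1,4)@(3, 9): e=[30,0,-15] → ·  [on edge]
    (2,4)@(5, 9): e=[8,4,3] → #
    (3,4)@(7, 9): e=[-14,8,21] → ·
    (2,5)@(5, 11): e=[4,2,9] → #
    (3,5)@(7, 11): e=[-18,6,27] → ·
    (2,6)@(5, 13): e=[0,0,15] → ·  [on edge]
    (3,8)@(7, 17): e=[-30,0,45] → ·  [on edge]
  covered (2 px):
    · · · ·
    · · · ·
    · · · ·
    · · · ·
    · · # ·
    · · # ·
    · · · ·
    · · · ·
    · · · ·
    · · · ·
T2:
  2·area = 72
  edge (0, 16)→(0, 4): d=(0,-12) top-left  bias=+0
  edge (0, 4)→(6, 16): d=(6,12) right/bottom  bias=-1
  edge (6, 16)→(0, 16): d=(-6,0) right/bottom  bias=-1
    (0,3)@(1, 7): e=[12,6,54] → #
    (1,3)@(3, 7): e=[36,-18,54] → ·
    (0,4)@(1, 9): e=[12,18,42] → #
    (1,4)@(3, 9): e=[36,-6,42] → ·
    (0,5)@(1, 11): e=[12,30,30] → #
    (1,5)@(3, 11): e=[36,6,30] → #
    (2,5)@(5, 11): e=[60,-18,30] → ·
    (0,6)@(1, 13): e=[12,42,18] → #
    (2,6)@(5, 13): e=[60,-6,18] → ·
    (0,7)@(1, 15): e=[12,54,6] → #
    (2,7)@(5, 15): e=[60,6,6] → #
    (3,7)@(7, 15): e=[84,-18,6] → ·
  covered (9 px):
    · · · ·
    · · · ·
    · · · ·
    # · · ·
    # · · ·
    # # · ·
    # # · ·
    # # # ·
    · · · ·
    · · · ·

Z-buffer (winner per pixel, '.' = empty):
  . . . .
  . . . 0
  . . . 0
  2 . . .
  2 . 1 .
  2 2 1 .
  2 2 . .
  2 2 2 .
  . . . .
  . . . .

Final: 1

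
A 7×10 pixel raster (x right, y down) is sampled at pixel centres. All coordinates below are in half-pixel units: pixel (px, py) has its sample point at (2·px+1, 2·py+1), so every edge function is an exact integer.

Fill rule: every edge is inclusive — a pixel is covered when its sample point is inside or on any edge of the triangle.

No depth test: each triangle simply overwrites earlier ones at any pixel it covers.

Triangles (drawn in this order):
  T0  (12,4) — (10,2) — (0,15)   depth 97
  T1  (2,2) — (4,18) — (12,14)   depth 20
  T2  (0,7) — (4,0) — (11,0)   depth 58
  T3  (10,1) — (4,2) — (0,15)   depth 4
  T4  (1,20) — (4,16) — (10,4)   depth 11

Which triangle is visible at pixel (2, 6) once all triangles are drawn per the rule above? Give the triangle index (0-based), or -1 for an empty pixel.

T0:
  2·area = 46  (B↔C swapped to make it positive)
  edge (12, 4)→(0, 15): d=(-12,11) inclusive
  edge (0, 15)→(10, 2): d=(10,-13) inclusive
  edge (10, 2)→(12, 4): d=(2,2) inclusive
    (4,0)@(9, 1): e=[69,-23,0] → ·  [on edge]
    (5,1)@(11, 3): e=[23,23,0] → #  [on edge]
    (6,1)@(13, 3): e=[1,49,-4] → ·
    (4,2)@(9, 5): e=[21,17,8] → #
    (5,2)@(11, 5): e=[-1,43,4] → ·
    (6,2)@(13, 5): e=[-23,69,0] → ·  [on edge]
    (3,3)@(7, 7): e=[19,11,16] → #
    (4,3)@(9, 7): e=[-3,37,12] → ·
    (2,4)@(5, 9): e=[17,5,24] → #
    (3,4)@(7, 9): e=[-5,31,20] → ·
    (2,5)@(5, 11): e=[-7,25,28] → ·
  covered (4 px):
    · · · · · · ·
    · · · · · # ·
    · · · · # · ·
    · · · # · · ·
    · · # · · · ·
    · · · · · · ·
    · · · · · · ·
    · · · · · · ·
    · · · · · · ·
    · · · · · · ·
T1:
  2·area = 136  (B↔C swapped to make it positive)
  edge (2, 2)→(12, 14): d=(10,12) inclusive
  edge (12, 14)→(4, 18): d=(-8,4) inclusive
  edge (4, 18)→(2, 2): d=(-2,-16) inclusive
    (1,2)@(3, 5): e=[18,108,10] → #
    (2,2)@(5, 5): e=[-6,100,42] → ·
    (1,3)@(3, 7): e=[38,92,6] → #
    (2,3)@(5, 7): e=[14,84,38] → #
    (3,3)@(7, 7): e=[-10,76,70] → ·
    (1,4)@(3, 9): e=[58,76,2] → #
    (3,4)@(7, 9): e=[10,60,66] → #
    (4,4)@(9, 9): e=[-14,52,98] → ·
    (1,5)@(3, 11): e=[78,60,-2] → ·
    (2,5)@(5, 11): e=[54,52,30] → #
    (4,5)@(9, 11): e=[6,36,94] → #
    (5,5)@(11, 11): e=[-18,28,126] → ·
  covered (17 px):
    · · · · · · ·
    · · · · · · ·
    · # · · · · ·
    · # # · · · ·
    · # # # · · ·
    · · # # # · ·
    · · # # # # ·
    · · # # # · ·
    · · # · · · ·
    · · · · · · ·
T2:
  2·area = 49
  edge (0, 7)→(4, 0): d=(4,-7) inclusive
  edge (4, 0)→(11, 0): d=(7,0) inclusive
  edge (11, 0)→(0, 7): d=(-11,7) inclusive
    (2,0)@(5, 1): e=[11,7,31] → #
    (3,0)@(7, 1): e=[25,7,17] → #
    (4,0)@(9, 1): e=[39,7,3] → #
    (5,0)@(11, 1): e=[53,7,-11] → ·
    (1,1)@(3, 3): e=[5,21,23] → #
    (3,1)@(7, 3): e=[33,21,-5] → ·
    (4,1)@(9, 3): e=[47,21,-19] → ·
    (1,2)@(3, 5): e=[13,35,1] → #
    (2,2)@(5, 5): e=[27,35,-13] → ·
    (1,3)@(3, 7): e=[21,49,-21] → ·
  covered (6 px):
    · · # # # · ·
    · # # · · · ·
    · # · · · · ·
    · · · · · · ·
    · · · · · · ·
    · · · · · · ·
    · · · · · · ·
    · · · · · · ·
    · · · · · · ·
    · · · · · · ·
T3:
  2·area = 74  (B↔C swapped to make it positive)
  edge (10, 1)→(0, 15): d=(-10,14) inclusive
  edge (0, 15)→(4, 2): d=(4,-13) inclusive
  edge (4, 2)→(10, 1): d=(6,-1) inclusive
    (2,1)@(5, 3): e=[50,17,7] → #
    (3,1)@(7, 3): e=[22,43,9] → #
    (4,1)@(9, 3): e=[-6,69,11] → ·
    (2,2)@(5, 5): e=[30,25,19] → #
    (4,2)@(9, 5): e=[-26,77,23] → ·
    (1,3)@(3, 7): e=[38,7,29] → #
    (3,3)@(7, 7): e=[-18,59,33] → ·
    (1,4)@(3, 9): e=[18,15,41] → #
    (2,4)@(5, 9): e=[-10,41,43] → ·
    (1,5)@(3, 11): e=[-2,23,53] → ·
    (0,6)@(1, 13): e=[6,5,63] → #
    (1,6)@(3, 13): e=[-22,31,65] → ·
  covered (8 px):
    · · · · · · ·
    · · # # · · ·
    · · # # · · ·
    · # # · · · ·
    · # · · · · ·
    · · · · · · ·
    # · · · · · ·
    · · · · · · ·
    · · · · · · ·
    · · · · · · ·
T4:
  2·area = 12  (B↔C swapped to make it positive)
  edge (1, 20)→(10, 4): d=(9,-16) inclusive
  edge (10, 4)→(4, 16): d=(-6,12) inclusive
  edge (4, 16)→(1, 20): d=(-3,4) inclusive
    (2,6)@(5, 13): e=[1,6,5] → #
    (3,6)@(7, 13): e=[33,-18,-3] → ·
    (2,7)@(5, 15): e=[19,-6,-1] → ·
    (1,8)@(3, 17): e=[5,6,1] → #
    (2,8)@(5, 17): e=[37,-18,-7] → ·
    (1,9)@(3, 19): e=[23,-6,-5] → ·
  covered (2 px):
    · · · · · · ·
    · · · · · · ·
    · · · · · · ·
    · · · · · · ·
    · · · · · · ·
    · · · · · · ·
    · · # · · · ·
    · · · · · · ·
    · # · · · · ·
    · · · · · · ·

Z-buffer (winner per pixel, '.' = empty):
  . . 2 2 2 . .
  . 2 3 3 . 0 .
  . 2 3 3 0 . .
  . 3 3 0 . . .
  . 3 1 1 . . .
  . . 1 1 1 . .
  3 . 4 1 1 1 .
  . . 1 1 1 . .
  . 4 1 . . . .
  . . . . . . .

Final: 4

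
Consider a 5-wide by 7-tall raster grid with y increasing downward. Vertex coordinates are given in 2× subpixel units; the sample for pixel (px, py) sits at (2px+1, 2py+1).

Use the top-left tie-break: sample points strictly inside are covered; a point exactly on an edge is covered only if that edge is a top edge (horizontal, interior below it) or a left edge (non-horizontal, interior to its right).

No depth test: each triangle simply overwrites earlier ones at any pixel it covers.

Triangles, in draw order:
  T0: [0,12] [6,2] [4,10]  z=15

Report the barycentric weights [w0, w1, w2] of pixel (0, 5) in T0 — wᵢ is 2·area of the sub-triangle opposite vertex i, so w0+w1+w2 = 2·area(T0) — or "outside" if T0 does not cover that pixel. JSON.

T0:
  2·area = 28
  edge (0, 12)→(6, 2): d=(6,-10) top-left  bias=+0
  edge (6, 2)→(4, 10): d=(-2,8) right/bottom  bias=-1
  edge (4, 10)→(0, 12): d=(-4,2) right/bottom  bias=-1
    (2,2)@(5, 5): e=[8,2,18] → #
    (3,2)@(7, 5): e=[28,-14,14] → ·
    (1,3)@(3, 7): e=[0,14,14] → #  [on edge]
    (2,3)@(5, 7): e=[20,-2,10] → ·
    (1,4)@(3, 9): e=[12,10,6] → #
    (2,4)@(5, 9): e=[32,-6,2] → ·
    (0,5)@(1, 11): e=[4,22,2] → #
    (1,5)@(3, 11): e=[24,6,-2] → ·
    (0,6)@(1, 13): e=[16,18,-6] → ·
  covered (4 px):
    · · · · ·
    · · · · ·
    · · # · ·
    · # · · ·
    · # · · ·
    # · · · ·
    · · · · ·

Answer: [22,2,4]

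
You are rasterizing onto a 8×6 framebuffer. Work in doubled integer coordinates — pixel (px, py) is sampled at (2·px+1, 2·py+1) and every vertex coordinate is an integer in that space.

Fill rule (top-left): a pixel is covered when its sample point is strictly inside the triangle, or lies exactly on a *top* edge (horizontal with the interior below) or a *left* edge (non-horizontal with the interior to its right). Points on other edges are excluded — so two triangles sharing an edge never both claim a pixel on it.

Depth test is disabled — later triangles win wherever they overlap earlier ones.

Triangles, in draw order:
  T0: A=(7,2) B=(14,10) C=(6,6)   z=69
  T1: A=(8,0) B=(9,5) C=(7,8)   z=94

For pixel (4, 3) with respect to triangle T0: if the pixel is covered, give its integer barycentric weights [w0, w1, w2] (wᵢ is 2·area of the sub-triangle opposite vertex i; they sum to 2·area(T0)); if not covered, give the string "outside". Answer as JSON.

T0:
  2·area = 36
  edge (7, 2)→(14, 10): d=(7,8) right/bottom  bias=-1
  edge (14, 10)→(6, 6): d=(-8,-4) top-left  bias=+0
  edge (6, 6)→(7, 2): d=(1,-4) top-left  bias=+0
    (3,1)@(7, 3): e=[7,28,1] → X
    (4,1)@(9, 3): e=[-9,36,9] → .
    (3,2)@(7, 5): e=[21,12,3] → X
    (4,2)@(9, 5): e=[5,20,11] → X
    (5,2)@(11, 5): e=[-11,28,19] → .
    (3,3)@(7, 7): e=[35,-4,5] → .
    (4,3)@(9, 7): e=[19,4,13] → X
    (5,3)@(11, 7): e=[3,12,21] → X
    (6,3)@(13, 7): e=[-13,20,29] → .
    (4,4)@(9, 9): e=[33,-12,15] → .
    (5,4)@(11, 9): e=[17,-4,23] → .
    (6,4)@(13, 9): e=[1,4,31] → X
  covered (6 px):
    . . . . . . . .
    . . . X . . . .
    . . . X X . . .
    . . . . X X . .
    . . . . . . X .
    . . . . . . . .
T1:
  2·area = 13
  edge (8, 0)→(9, 5): d=(1,5) right/bottom  bias=-1
  edge (9, 5)→(7, 8): d=(-2,3) right/bottom  bias=-1
  edge (7, 8)→(8, 0): d=(1,-8) top-left  bias=+0
    (4,2)@(9, 5): e=[0,0,13] → .  [on edge]
    (2,5)@(5, 11): e=[26,0,-13] → .  [on edge]
  covered (0 px):
    . . . . . . . .
    . . . . . . . .
    . . . . . . . .
    . . . . . . . .
    . . . . . . . .
    . . . . . . . .

Result: [4,13,19]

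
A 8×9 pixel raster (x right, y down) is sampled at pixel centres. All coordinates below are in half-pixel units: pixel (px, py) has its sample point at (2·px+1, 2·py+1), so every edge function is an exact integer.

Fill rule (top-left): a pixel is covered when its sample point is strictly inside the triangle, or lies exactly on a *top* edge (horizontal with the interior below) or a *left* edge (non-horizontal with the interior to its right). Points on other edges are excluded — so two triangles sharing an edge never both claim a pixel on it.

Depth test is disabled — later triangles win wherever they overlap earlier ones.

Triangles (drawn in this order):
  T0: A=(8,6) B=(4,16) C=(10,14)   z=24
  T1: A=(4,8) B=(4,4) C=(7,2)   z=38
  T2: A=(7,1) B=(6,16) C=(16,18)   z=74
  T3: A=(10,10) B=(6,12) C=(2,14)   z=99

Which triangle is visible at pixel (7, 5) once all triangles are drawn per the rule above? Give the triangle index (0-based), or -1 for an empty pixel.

T0:
  2·area = 52  (B↔C swapped to make it positive)
  edge (8, 6)→(10, 14): d=(2,8) right/bottom  bias=-1
  edge (10, 14)→(4, 16): d=(-6,2) right/bottom  bias=-1
  edge (4, 16)→(8, 6): d=(4,-10) top-left  bias=+0
    (3,4)@(7, 9): e=[14,36,2] → X
    (4,4)@(9, 9): e=[-2,32,22] → .
    (3,5)@(7, 11): e=[18,24,10] → X
    (4,5)@(9, 11): e=[2,20,30] → X
    (5,5)@(11, 11): e=[-14,16,50] → .
    (3,6)@(7, 13): e=[22,12,18] → X
    (5,6)@(11, 13): e=[-10,4,58] → .
    (6,6)@(13, 13): e=[-26,0,78] → .  [on edge]
    (2,7)@(5, 15): e=[42,4,6] → X
    (3,7)@(7, 15): e=[26,0,26] → .  [on edge]
    (4,7)@(9, 15): e=[10,-4,46] → .
    (0,8)@(1, 17): e=[78,0,-26] → .  [on edge]
  covered (6 px):
    . . . . . . . .
    . . . . . . . .
    . . . . . . . .
    . . . . . . . .
    . . . X . . . .
    . . . X X . . .
    . . . X X . . .
    . . X . . . . .
    . . . . . . . .
T1:
  2·area = 12
  edge (4, 8)→(4, 4): d=(0,-4) top-left  bias=+0
  edge (4, 4)→(7, 2): d=(3,-2) top-left  bias=+0
  edge (7, 2)→(4, 8): d=(-3,6) right/bottom  bias=-1
    (2,2)@(5, 5): e=[4,5,3] → X
    (3,2)@(7, 5): e=[12,9,-9] → .
    (2,3)@(5, 7): e=[4,11,-3] → .
  covered (1 px):
    . . . . . . . .
    . . . . . . . .
    . . X . . . . .
    . . . . . . . .
    . . . . . . . .
    . . . . . . . .
    . . . . . . . .
    . . . . . . . .
    . . . . . . . .
T2:
  2·area = 152  (B↔C swapped to make it positive)
  edge (7, 1)→(16, 18): d=(9,17) right/bottom  bias=-1
  edge (16, 18)→(6, 16): d=(-10,-2) top-left  bias=+0
  edge (6, 16)→(7, 1): d=(1,-15) top-left  bias=+0
    (3,0)@(7, 1): e=[0,152,0] → .  [on edge]
    (3,1)@(7, 3): e=[18,132,2] → X
    (4,1)@(9, 3): e=[-16,136,32] → .
    (3,2)@(7, 5): e=[36,112,4] → X
    (4,2)@(9, 5): e=[2,116,34] → X
    (5,2)@(11, 5): e=[-32,120,64] → .
    (3,3)@(7, 7): e=[54,92,6] → X
    (5,3)@(11, 7): e=[-14,100,66] → .
    (3,4)@(7, 9): e=[72,72,8] → X
    (5,4)@(11, 9): e=[4,80,68] → X
    (6,4)@(13, 9): e=[-30,84,98] → .
    (3,5)@(7, 11): e=[90,52,10] → X
    (0,7)@(1, 15): e=[228,0,-76] → .  [on edge]
    (5,8)@(11, 17): e=[76,0,76] → X  [on edge]
  covered (22 px):
    . . . . . . . .
    . . . X . . . .
    . . . X X . . .
    . . . X X . . .
    . . . X X X . .
    . . . X X X . .
    . . . X X X X .
    . . . X X X X .
    . . . . . X X X
T3:
  degenerate (2·area = 0) — covers nothing

Z-buffer (winner per pixel, '.' = empty):
  . . . . . . . .
  . . . 2 . . . .
  . . 1 2 2 . . .
  . . . 2 2 . . .
  . . . 2 2 2 . .
  . . . 2 2 2 . .
  . . . 2 2 2 2 .
  . . 0 2 2 2 2 .
  . . . . . 2 2 2

Result: -1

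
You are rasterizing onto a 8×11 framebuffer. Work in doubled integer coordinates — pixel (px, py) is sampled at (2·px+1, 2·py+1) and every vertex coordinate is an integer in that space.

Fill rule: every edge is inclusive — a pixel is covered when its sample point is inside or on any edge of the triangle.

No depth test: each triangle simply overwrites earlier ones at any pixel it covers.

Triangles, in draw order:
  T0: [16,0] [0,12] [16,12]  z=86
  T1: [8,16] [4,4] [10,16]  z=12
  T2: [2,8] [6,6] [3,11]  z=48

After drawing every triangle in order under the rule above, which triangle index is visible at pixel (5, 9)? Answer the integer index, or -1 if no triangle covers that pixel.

T0:
  2·area = 192  (B↔C swapped to make it positive)
  edge (16, 0)→(16, 12): d=(0,12) inclusive
  edge (16, 12)→(0, 12): d=(-16,0) inclusive
  edge (0, 12)→(16, 0): d=(16,-12) inclusive
    (7,0)@(15, 1): e=[12,176,4] → █
    (6,1)@(13, 3): e=[36,144,12] → █
    (5,2)@(11, 5): e=[60,112,20] → █
    (3,3)@(7, 7): e=[108,80,4] → █
    (4,3)@(9, 7): e=[84,80,28] → █
    (2,4)@(5, 9): e=[132,48,12] → █
    (1,5)@(3, 11): e=[156,16,20] → █
    (1,6)@(3, 13): e=[156,-16,52] → ·
    (2,6)@(5, 13): e=[132,-16,76] → ·
    (3,6)@(7, 13): e=[108,-16,100] → ·
    (4,6)@(9, 13): e=[84,-16,124] → ·
    (5,6)@(11, 13): e=[60,-16,148] → ·
  covered (24 px):
    · · · · · · · █
    · · · · · · █ █
    · · · · · █ █ █
    · · · █ █ █ █ █
    · · █ █ █ █ █ █
    · █ █ █ █ █ █ █
    · · · · · · · ·
    · · · · · · · ·
    · · · · · · · ·
    · · · · · · · ·
    · · · · · · · ·
T1:
  2·area = 24
  edge (8, 16)→(4, 4): d=(-4,-12) inclusive
  edge (4, 4)→(10, 16): d=(6,12) inclusive
  edge (10, 16)→(8, 16): d=(-2,0) inclusive
    (1,0)@(3, 1): e=[0,-6,30] → ·  [on edge]
    (2,3)@(5, 7): e=[0,6,18] → █  [on edge]
    (3,3)@(7, 7): e=[24,-18,18] → ·
    (2,4)@(5, 9): e=[-8,18,14] → ·
    (3,5)@(7, 11): e=[8,6,10] → █
    (4,5)@(9, 11): e=[32,-18,10] → ·
    (3,6)@(7, 13): e=[0,18,6] → █  [on edge]
    (4,6)@(9, 13): e=[24,-6,6] → ·
    (3,7)@(7, 15): e=[-8,30,2] → ·
    (4,7)@(9, 15): e=[16,6,2] → █
    (5,7)@(11, 15): e=[40,-18,2] → ·
    (4,8)@(9, 17): e=[8,18,-2] → ·
    (4,9)@(9, 19): e=[0,30,-6] → ·  [on edge]
  covered (4 px):
    · · · · · · · ·
    · · · · · · · ·
    · · · · · · · ·
    · · █ · · · · ·
    · · · · · · · ·
    · · · █ · · · ·
    · · · █ · · · ·
    · · · · █ · · ·
    · · · · · · · ·
    · · · · · · · ·
    · · · · · · · ·
T2:
  2·area = 14
  edge (2, 8)→(6, 6): d=(4,-2) inclusive
  edge (6, 6)→(3, 11): d=(-3,5) inclusive
  edge (3, 11)→(2, 8): d=(-1,-3) inclusive
    (4,0)@(9, 1): e=[-14,0,28] → ·  [on edge]
    (0,2)@(1, 5): e=[-14,28,0] → ·  [on edge]
    (2,3)@(5, 7): e=[2,2,10] → █
    (3,3)@(7, 7): e=[6,-8,16] → ·
    (1,4)@(3, 9): e=[6,6,2] → █
    (2,4)@(5, 9): e=[10,-4,8] → ·
    (1,5)@(3, 11): e=[14,0,0] → █  [on edge]
    (2,5)@(5, 11): e=[18,-10,6] → ·
    (1,6)@(3, 13): e=[22,-6,-2] → ·
    (2,8)@(5, 17): e=[42,-28,0] → ·  [on edge]
  covered (3 px):
    · · · · · · · ·
    · · · · · · · ·
    · · · · · · · ·
    · · █ · · · · ·
    · █ · · · · · ·
    · █ · · · · · ·
    · · · · · · · ·
    · · · · · · · ·
    · · · · · · · ·
    · · · · · · · ·
    · · · · · · · ·

Z-buffer (winner per pixel, '.' = empty):
  . . . . . . . 0
  . . . . . . 0 0
  . . . . . 0 0 0
  . . 2 0 0 0 0 0
  . 2 0 0 0 0 0 0
  . 2 0 1 0 0 0 0
  . . . 1 . . . .
  . . . . 1 . . .
  . . . . . . . .
  . . . . . . . .
  . . . . . . . .

Final: -1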